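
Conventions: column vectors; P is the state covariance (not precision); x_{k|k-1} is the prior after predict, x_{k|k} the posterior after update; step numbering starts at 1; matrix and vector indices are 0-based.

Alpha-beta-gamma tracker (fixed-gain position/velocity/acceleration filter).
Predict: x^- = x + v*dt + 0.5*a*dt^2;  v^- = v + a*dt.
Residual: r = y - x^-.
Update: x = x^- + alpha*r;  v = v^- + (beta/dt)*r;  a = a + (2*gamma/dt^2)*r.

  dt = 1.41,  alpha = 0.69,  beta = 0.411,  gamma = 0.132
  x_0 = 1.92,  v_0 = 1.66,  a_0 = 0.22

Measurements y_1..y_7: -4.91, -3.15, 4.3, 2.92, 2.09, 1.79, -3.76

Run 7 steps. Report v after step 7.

step 1: x_pred=4.4793  r=-9.3893  x^+=-1.9993  v^+=-0.7667  a^+=-1.0268
step 2: x_pred=-4.1010  r=0.9510  x^+=-3.4448  v^+=-1.9373  a^+=-0.9005
step 3: x_pred=-7.0715  r=11.3715  x^+=0.7748  v^+=0.1077  a^+=0.6095
step 4: x_pred=1.5326  r=1.3874  x^+=2.4899  v^+=1.3715  a^+=0.7937
step 5: x_pred=5.2128  r=-3.1228  x^+=3.0581  v^+=1.5805  a^+=0.3791
step 6: x_pred=5.6633  r=-3.8733  x^+=2.9907  v^+=0.9859  a^+=-0.1353
step 7: x_pred=4.2464  r=-8.0064  x^+=-1.2780  v^+=-1.5386  a^+=-1.1984

v_post = -1.5386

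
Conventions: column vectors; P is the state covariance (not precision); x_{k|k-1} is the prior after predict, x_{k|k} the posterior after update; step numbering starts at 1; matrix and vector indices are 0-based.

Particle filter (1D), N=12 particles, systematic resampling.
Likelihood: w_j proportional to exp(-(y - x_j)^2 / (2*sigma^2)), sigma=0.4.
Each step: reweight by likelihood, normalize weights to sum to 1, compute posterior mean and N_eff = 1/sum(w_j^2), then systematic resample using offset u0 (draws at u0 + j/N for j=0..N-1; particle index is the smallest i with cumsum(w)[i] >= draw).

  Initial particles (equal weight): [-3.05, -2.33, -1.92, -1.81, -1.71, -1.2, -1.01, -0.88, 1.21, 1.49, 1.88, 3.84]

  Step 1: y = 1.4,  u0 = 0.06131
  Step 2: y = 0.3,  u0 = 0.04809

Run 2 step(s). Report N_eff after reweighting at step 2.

N_eff = 5.6119

step 1: w=[0.0000, 0.0000, 0.0000, 0.0000, 0.0000, 0.0000, 0.0000, 0.0000, 0.3793, 0.4140, 0.2067, 0.0000]  mean=1.4644  Neff=2.7933  idx=[8, 8, 8, 8, 9, 9, 9, 9, 9, 10, 10, 10]
step 2: w=[0.2078, 0.2078, 0.2078, 0.2078, 0.0331, 0.0331, 0.0331, 0.0331, 0.0331, 0.0011, 0.0011, 0.0011]  mean=1.2586  Neff=5.6119  idx=[0, 0, 1, 1, 1, 2, 2, 3, 3, 3, 5, 8]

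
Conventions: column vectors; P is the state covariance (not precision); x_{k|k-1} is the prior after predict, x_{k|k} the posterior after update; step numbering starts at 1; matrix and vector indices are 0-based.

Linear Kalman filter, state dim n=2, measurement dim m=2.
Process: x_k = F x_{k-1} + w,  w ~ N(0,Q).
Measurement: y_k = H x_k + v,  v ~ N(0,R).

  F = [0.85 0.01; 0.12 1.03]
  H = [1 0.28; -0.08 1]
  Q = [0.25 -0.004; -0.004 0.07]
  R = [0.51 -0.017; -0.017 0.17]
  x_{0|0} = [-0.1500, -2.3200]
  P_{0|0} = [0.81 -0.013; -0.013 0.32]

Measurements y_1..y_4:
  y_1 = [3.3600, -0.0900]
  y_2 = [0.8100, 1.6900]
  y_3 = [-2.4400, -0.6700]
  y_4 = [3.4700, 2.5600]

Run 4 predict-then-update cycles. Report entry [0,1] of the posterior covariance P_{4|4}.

step 1: x^-=[-0.1507, -2.4076]  P^-=[0.8350 0.0705; 0.0705 0.4179]  S=[1.4173 0.1022; 0.1022 0.5820]  K=[0.6104 -0.1008; 0.0823 0.6940]  nu=[4.1848, 2.3055]  x^+=[2.1713, -0.4632]  P^+=[0.3137 -0.0024; -0.0024 0.1164]
step 2: x^-=[1.8410, -0.2165]  P^-=[0.4766 0.0271; 0.0271 0.1974]  S=[1.0172 0.0266; 0.0266 0.3661]  K=[0.4777 -0.0649; 0.0671 0.5284]  nu=[-0.9703, 2.0538]  x^+=[1.2442, 0.8035]  P^+=[0.2446 0.0004; 0.0004 0.0887]
step 3: x^-=[1.0656, 0.9769]  P^-=[0.4267 0.0222; 0.0222 0.1677]  S=[0.9623 0.0176; 0.0176 0.3369]  K=[0.4510 -0.0589; 0.0630 0.4893]  nu=[-3.7791, -1.5616]  x^+=[-0.5468, -0.0252]  P^+=[0.2308 0.0008; 0.0008 0.0822]
step 4: x^-=[-0.4650, -0.0916]  P^-=[0.4168 0.0211; 0.0211 0.1607]  S=[0.9512 0.0153; 0.0153 0.3300]  K=[0.4453 -0.0578; 0.0618 0.4790]  nu=[3.9607, 2.6144]  x^+=[1.1476, 1.4054]  P^+=[0.2278 0.0008; 0.0008 0.0804]

P_post[0,1] = 0.0008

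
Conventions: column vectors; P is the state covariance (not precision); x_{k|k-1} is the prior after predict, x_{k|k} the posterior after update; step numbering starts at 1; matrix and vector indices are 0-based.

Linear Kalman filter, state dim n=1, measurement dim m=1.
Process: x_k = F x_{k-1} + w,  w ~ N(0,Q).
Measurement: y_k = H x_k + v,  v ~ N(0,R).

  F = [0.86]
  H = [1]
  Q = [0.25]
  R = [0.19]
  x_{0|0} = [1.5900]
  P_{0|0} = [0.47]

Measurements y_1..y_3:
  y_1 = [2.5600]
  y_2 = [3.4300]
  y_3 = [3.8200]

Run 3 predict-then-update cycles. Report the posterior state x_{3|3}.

step 1: x^-=[1.3674]  P^-=[0.5976]  S=[0.7876]  K=[0.7588]  nu=[1.1926]  x^+=[2.2723]  P^+=[0.1442]
step 2: x^-=[1.9542]  P^-=[0.3566]  S=[0.5466]  K=[0.6524]  nu=[1.4758]  x^+=[2.9170]  P^+=[0.1240]
step 3: x^-=[2.5086]  P^-=[0.3417]  S=[0.5317]  K=[0.6426]  nu=[1.3114]  x^+=[3.3514]  P^+=[0.1221]

x_post = [3.3514]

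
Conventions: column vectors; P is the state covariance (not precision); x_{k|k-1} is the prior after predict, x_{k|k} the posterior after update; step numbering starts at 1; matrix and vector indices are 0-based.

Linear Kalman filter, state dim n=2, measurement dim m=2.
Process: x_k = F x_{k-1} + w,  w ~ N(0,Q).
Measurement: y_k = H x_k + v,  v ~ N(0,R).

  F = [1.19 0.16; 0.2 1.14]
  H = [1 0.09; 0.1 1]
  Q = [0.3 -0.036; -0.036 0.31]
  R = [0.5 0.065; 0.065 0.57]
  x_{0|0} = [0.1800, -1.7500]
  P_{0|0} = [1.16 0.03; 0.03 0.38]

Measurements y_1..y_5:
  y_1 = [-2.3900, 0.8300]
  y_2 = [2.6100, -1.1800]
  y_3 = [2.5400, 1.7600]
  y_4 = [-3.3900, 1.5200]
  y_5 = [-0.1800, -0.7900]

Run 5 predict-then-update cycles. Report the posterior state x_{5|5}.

x_post = [-0.6102, 0.1193]

step 1: x^-=[-0.0658, -1.9590]  P^-=[1.9638 0.3510; 0.3511 0.8639]  S=[2.5340 0.6933; 0.6933 1.5238]  K=[0.7872 0.0011; 0.0089 0.5860]  nu=[-2.1479, 2.7956]  x^+=[-1.7535, -0.3400]  P^+=[0.3925 0.0125; 0.0125 0.3333]
step 2: x^-=[-2.1410, -0.7383]  P^-=[0.8692 0.1356; 0.1356 0.7646]  S=[1.3998 0.3576; 0.3576 1.3704]  K=[0.6302 -0.0020; 0.0011 0.5676]  nu=[4.8175, -0.2276]  x^+=[0.8953, -0.8623]  P^+=[0.3142 0.0084; 0.0084 0.3227]
step 3: x^-=[0.9274, -0.8040]  P^-=[0.7564 0.1093; 0.1093 0.7458]  S=[1.2821 0.3180; 0.3180 1.3452]  K=[0.5986 -0.0041; -0.0021 0.5630]  nu=[1.6850, 2.4713]  x^+=[1.9260, 0.5839]  P^+=[0.2984 0.0068; 0.0068 0.3201]
step 4: x^-=[2.3854, 1.0509]  P^-=[0.7334 0.1028; 0.1028 0.7410]  S=[1.2579 0.3088; 0.3088 1.3389]  K=[0.5916 -0.0049; -0.0032 0.5619]  nu=[-5.8700, 0.2306]  x^+=[-1.0883, 1.1990]  P^+=[0.2949 0.0062; 0.0062 0.3194]
step 5: x^-=[-1.1032, 1.1492]  P^-=[0.7282 0.1010; 0.1010 0.7398]  S=[1.2523 0.3064; 0.3064 1.3372]  K=[0.5900 -0.0051; -0.0035 0.5616]  nu=[0.8198, -1.8289]  x^+=[-0.6102, 0.1193]  P^+=[0.2941 0.0060; 0.0060 0.3193]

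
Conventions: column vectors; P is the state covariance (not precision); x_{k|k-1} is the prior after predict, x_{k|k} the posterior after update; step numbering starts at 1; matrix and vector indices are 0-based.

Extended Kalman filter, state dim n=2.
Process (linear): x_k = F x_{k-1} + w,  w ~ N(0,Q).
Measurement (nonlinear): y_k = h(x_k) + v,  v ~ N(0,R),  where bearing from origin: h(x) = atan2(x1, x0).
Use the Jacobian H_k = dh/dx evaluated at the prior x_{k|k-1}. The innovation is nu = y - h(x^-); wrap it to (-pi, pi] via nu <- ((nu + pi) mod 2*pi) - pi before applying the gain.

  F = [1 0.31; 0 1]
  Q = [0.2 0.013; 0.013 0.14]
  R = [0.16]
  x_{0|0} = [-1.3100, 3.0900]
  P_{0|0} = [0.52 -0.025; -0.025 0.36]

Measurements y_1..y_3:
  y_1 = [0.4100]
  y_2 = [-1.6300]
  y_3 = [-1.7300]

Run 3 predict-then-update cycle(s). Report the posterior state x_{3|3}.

step 1: x^-=[-0.3521, 3.0900]  P^-=[0.7391 0.0996; 0.0996 0.5000]  H_jac=[-0.3195 -0.0364]  S=[0.2384]  K=[-1.0056; -0.2098]  nu=[-1.2743]  x^+=[0.9293, 3.3574]  P^+=[0.4980 0.0493; 0.0493 0.4895]
step 2: x^-=[1.9701, 3.3574]  P^-=[0.7756 0.2140; 0.2140 0.6295]  H_jac=[-0.2216 0.1300]  S=[0.1964]  K=[-0.7334; 0.1753]  nu=[-2.6701]  x^+=[3.9282, 2.8894]  P^+=[0.6700 0.2393; 0.2393 0.6235]
step 3: x^-=[4.8239, 2.8894]  P^-=[1.0783 0.4456; 0.4456 0.7635]  H_jac=[-0.0914 0.1526]  S=[0.1744]  K=[-0.1753; 0.4345]  nu=[-2.2697]  x^+=[5.2217, 1.9031]  P^+=[1.0729 0.4588; 0.4588 0.7306]

x_post = [5.2217, 1.9031]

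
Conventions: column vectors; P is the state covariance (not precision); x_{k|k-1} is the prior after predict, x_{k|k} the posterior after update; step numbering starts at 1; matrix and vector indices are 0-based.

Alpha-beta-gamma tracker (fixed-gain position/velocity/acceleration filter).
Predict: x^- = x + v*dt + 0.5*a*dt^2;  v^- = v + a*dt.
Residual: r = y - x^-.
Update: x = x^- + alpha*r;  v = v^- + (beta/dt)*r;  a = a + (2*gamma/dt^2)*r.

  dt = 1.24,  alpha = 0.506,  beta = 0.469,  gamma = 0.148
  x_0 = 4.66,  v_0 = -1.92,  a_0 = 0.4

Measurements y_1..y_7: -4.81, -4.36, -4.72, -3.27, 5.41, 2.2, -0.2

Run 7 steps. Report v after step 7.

v_post = 3.0350

step 1: x_pred=2.5867  r=-7.3967  x^+=-1.1560  v^+=-4.2216  a^+=-1.0239
step 2: x_pred=-7.1780  r=2.8180  x^+=-5.7521  v^+=-4.4254  a^+=-0.4814
step 3: x_pred=-11.6098  r=6.8898  x^+=-8.1236  v^+=-2.4165  a^+=0.8449
step 4: x_pred=-10.4705  r=7.2005  x^+=-6.8270  v^+=1.3546  a^+=2.2311
step 5: x_pred=-3.4321  r=8.8421  x^+=1.0420  v^+=7.4654  a^+=3.9332
step 6: x_pred=13.3229  r=-11.1229  x^+=7.6947  v^+=8.1356  a^+=1.7920
step 7: x_pred=19.1606  r=-19.3606  x^+=9.3641  v^+=3.0350  a^+=-1.9351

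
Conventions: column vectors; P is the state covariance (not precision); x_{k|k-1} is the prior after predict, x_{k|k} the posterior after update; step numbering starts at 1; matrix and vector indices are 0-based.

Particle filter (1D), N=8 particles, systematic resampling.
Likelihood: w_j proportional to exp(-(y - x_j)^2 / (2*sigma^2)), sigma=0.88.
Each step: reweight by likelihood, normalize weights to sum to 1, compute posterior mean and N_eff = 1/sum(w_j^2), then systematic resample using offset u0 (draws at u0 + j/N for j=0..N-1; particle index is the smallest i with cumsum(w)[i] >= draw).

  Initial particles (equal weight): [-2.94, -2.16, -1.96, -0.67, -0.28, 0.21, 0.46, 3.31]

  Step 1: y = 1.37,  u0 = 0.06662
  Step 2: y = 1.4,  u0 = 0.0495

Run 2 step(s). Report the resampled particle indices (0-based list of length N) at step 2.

step 1: w=[0.0000, 0.0002, 0.0006, 0.0510, 0.1292, 0.3142, 0.4389, 0.0659]  mean=0.4141  Neff=3.1750  idx=[4, 5, 5, 5, 6, 6, 6, 7]
step 2: w=[0.0512, 0.1270, 0.1270, 0.1270, 0.1792, 0.1792, 0.1792, 0.0301]  mean=0.4125  Neff=6.7444  idx=[0, 1, 2, 3, 4, 5, 6, 6]

resampled_idx = [0, 1, 2, 3, 4, 5, 6, 6]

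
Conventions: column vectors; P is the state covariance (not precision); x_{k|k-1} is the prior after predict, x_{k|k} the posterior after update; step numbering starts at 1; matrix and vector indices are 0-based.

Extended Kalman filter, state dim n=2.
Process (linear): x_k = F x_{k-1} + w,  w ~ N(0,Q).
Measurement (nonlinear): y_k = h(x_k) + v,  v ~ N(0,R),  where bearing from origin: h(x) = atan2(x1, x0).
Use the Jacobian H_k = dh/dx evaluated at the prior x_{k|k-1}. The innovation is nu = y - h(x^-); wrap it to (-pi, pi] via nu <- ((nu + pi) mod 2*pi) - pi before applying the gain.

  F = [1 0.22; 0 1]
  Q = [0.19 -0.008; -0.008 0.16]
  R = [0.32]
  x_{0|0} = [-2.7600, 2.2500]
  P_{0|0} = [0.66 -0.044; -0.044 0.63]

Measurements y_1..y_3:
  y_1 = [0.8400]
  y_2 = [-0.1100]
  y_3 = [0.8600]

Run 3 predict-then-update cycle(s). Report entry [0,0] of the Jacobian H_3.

H_jac[0,0] = -0.2474

step 1: x^-=[-2.2650, 2.2500]  P^-=[0.8611 0.0866; 0.0866 0.7900]  H_jac=[-0.2207 -0.2222]  S=[0.4095]  K=[-0.5112; -0.4754]  nu=[-1.5195]  x^+=[-1.4882, 2.9724]  P^+=[0.7541 -0.0129; -0.0129 0.6975]
step 2: x^-=[-0.8342, 2.9724]  P^-=[0.9722 0.1325; 0.1325 0.8575]  H_jac=[-0.3119 -0.0875]  S=[0.4284]  K=[-0.7349; -0.2717]  nu=[-1.9544]  x^+=[0.6020, 3.5034]  P^+=[0.7409 0.0470; 0.0470 0.8258]
step 3: x^-=[1.3728, 3.5034]  P^-=[0.9915 0.2207; 0.2207 0.9858]  H_jac=[-0.2474 0.0970]  S=[0.3794]  K=[-0.5903; 0.1080]  nu=[-0.3373]  x^+=[1.5719, 3.4670]  P^+=[0.8593 0.2449; 0.2449 0.9814]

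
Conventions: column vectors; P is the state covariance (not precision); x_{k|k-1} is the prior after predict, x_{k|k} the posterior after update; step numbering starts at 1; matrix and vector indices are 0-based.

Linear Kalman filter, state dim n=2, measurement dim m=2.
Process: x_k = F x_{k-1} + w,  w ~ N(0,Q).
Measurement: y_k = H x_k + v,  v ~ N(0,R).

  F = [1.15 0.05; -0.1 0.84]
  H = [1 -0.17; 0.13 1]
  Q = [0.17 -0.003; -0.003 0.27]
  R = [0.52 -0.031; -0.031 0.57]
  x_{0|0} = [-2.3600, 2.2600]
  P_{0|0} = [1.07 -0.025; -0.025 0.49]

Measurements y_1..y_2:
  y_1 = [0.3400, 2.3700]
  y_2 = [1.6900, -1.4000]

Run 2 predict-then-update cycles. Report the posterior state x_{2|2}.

x_post = [0.8808, 0.1950]

step 1: x^-=[-2.6010, 2.1344]  P^-=[1.5834 -0.1295; -0.1295 0.6306]  S=[2.1657 -0.0590; -0.0590 1.1937]  K=[0.7441 0.1007; -0.0954 0.5095]  nu=[3.3038, 0.5737]  x^+=[-0.0850, 2.1115]  P^+=[0.3812 -0.0152; -0.0152 0.2953]
step 2: x^-=[0.0079, 1.7821]  P^-=[0.6731 -0.0490; -0.0490 0.4848]  S=[1.2238 -0.0739; -0.0739 1.0534]  K=[0.5614 0.0759; -0.0803 0.4485]  nu=[1.9851, -3.1831]  x^+=[0.8808, 0.1950]  P^+=[0.2876 -0.0115; -0.0115 0.2596]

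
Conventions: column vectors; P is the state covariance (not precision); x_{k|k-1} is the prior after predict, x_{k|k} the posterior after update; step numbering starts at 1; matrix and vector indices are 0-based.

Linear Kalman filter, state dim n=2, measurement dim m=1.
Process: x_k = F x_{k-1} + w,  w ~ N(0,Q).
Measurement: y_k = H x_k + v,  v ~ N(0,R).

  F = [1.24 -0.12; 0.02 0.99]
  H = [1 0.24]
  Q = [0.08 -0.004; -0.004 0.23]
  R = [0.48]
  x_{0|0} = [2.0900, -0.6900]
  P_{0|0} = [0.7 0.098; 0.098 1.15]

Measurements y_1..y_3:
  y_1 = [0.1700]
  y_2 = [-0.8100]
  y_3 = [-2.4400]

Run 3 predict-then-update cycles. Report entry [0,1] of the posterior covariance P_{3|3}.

step 1: x^-=[2.6744, -0.6413]  P^-=[1.1437 -0.0032; -0.0032 1.3613]  S=[1.7006]  K=[0.6721; 0.1902]  nu=[-2.3505]  x^+=[1.0947, -1.0884]  P^+=[0.3756 -0.2206; -0.2206 1.2997]
step 2: x^-=[1.4880, -1.0557]  P^-=[0.7418 -0.4194; -0.4194 1.4953]  S=[1.1066]  K=[0.5794; -0.0547]  nu=[-2.0446]  x^+=[0.3034, -0.9438]  P^+=[0.3703 -0.3843; -0.3843 1.4920]
step 3: x^-=[0.4894, -0.9283]  P^-=[0.7853 -0.6429; -0.6429 1.6772]  S=[1.0533]  K=[0.5991; -0.2282]  nu=[-2.7066]  x^+=[-1.1320, -0.3105]  P^+=[0.4073 -0.4989; -0.4989 1.6223]

P_post[0,1] = -0.4989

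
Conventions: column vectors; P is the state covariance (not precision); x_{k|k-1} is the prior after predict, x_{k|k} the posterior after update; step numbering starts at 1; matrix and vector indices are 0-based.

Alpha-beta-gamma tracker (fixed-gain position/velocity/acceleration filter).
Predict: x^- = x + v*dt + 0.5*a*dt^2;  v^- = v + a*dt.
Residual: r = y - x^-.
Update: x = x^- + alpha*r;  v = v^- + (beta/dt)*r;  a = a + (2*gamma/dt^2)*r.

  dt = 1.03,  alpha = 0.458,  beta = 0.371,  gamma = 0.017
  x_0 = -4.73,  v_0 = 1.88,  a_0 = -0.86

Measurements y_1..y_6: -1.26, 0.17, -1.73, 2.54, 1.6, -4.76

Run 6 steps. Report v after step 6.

v_post = -2.6366

step 1: x_pred=-3.2498  r=1.9898  x^+=-2.3385  v^+=1.7109  a^+=-0.7962
step 2: x_pred=-0.9986  r=1.1686  x^+=-0.4634  v^+=1.3117  a^+=-0.7588
step 3: x_pred=0.4852  r=-2.2152  x^+=-0.5294  v^+=-0.2677  a^+=-0.8298
step 4: x_pred=-1.2453  r=3.7853  x^+=0.4884  v^+=0.2410  a^+=-0.7085
step 5: x_pred=0.3608  r=1.2392  x^+=0.9284  v^+=-0.0423  a^+=-0.6687
step 6: x_pred=0.5300  r=-5.2900  x^+=-1.8928  v^+=-2.6366  a^+=-0.8383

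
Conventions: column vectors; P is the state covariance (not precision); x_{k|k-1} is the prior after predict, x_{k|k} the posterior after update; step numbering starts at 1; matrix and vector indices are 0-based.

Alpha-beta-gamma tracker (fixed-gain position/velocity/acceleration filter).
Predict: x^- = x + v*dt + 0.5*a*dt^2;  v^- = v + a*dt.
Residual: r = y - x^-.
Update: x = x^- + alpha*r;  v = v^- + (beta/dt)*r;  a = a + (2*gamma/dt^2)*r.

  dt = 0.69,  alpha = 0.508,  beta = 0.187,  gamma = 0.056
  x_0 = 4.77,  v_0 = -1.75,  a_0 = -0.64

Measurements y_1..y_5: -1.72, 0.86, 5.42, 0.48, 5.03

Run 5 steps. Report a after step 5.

a_post = 2.5562

step 1: x_pred=3.4101  r=-5.1301  x^+=0.8040  v^+=-3.5819  a^+=-1.8468
step 2: x_pred=-2.1071  r=2.9671  x^+=-0.5998  v^+=-4.0521  a^+=-1.1488
step 3: x_pred=-3.6693  r=9.0893  x^+=0.9481  v^+=-2.3815  a^+=0.9894
step 4: x_pred=-0.4596  r=0.9396  x^+=0.0177  v^+=-1.4442  a^+=1.2104
step 5: x_pred=-0.6906  r=5.7206  x^+=2.2154  v^+=0.9414  a^+=2.5562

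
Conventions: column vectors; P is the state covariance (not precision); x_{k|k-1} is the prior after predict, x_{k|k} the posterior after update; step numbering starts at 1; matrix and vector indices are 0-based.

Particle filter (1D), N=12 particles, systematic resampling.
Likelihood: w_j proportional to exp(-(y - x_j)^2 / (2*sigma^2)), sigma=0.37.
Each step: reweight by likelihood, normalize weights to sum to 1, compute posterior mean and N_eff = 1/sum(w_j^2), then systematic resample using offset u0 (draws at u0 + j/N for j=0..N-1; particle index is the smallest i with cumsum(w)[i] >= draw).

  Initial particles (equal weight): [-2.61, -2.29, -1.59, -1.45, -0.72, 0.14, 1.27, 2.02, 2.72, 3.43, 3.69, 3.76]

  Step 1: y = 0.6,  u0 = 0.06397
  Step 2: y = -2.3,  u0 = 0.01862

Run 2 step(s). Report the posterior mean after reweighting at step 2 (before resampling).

step 1: w=[0.0000, 0.0000, 0.0000, 0.0000, 0.0026, 0.7015, 0.2949, 0.0010, 0.0000, 0.0000, 0.0000, 0.0000]  mean=0.4728  Neff=1.7268  idx=[5, 5, 5, 5, 5, 5, 5, 5, 6, 6, 6, 6]
step 2: w=[0.1250, 0.1250, 0.1250, 0.1250, 0.1250, 0.1250, 0.1250, 0.1250, 0.0000, 0.0000, 0.0000, 0.0000]  mean=0.1400  Neff=8.0000  idx=[0, 0, 1, 2, 2, 3, 4, 4, 5, 6, 6, 7]

post_mean = 0.1400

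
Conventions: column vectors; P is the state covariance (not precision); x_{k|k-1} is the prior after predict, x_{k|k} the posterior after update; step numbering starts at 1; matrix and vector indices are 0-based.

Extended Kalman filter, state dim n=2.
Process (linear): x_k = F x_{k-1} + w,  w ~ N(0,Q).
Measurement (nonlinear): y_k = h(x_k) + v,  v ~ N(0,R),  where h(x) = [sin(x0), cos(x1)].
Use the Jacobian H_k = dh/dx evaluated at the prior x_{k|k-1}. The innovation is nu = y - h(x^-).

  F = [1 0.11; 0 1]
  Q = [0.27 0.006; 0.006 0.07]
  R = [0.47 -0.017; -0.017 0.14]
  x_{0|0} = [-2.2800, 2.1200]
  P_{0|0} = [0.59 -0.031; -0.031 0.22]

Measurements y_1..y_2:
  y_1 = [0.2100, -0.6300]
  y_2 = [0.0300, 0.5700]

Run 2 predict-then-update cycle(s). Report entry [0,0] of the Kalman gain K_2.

K[0,0] = -0.6863

step 1: x^-=[-2.0468, 2.1200]  P^-=[0.8558 -0.0008; -0.0008 0.2900]  H_jac=[-0.4582 0.0000; 0.0000 -0.8529]  S=[0.6497 -0.0173; -0.0173 0.3510]  K=[-0.6044 -0.0279; -0.0182 -0.7057]  nu=[1.0988, -0.1080]  x^+=[-2.7079, 2.1762]  P^+=[0.6188 -0.0075; -0.0075 0.1155]
step 2: x^-=[-2.4685, 2.1762]  P^-=[0.8886 0.0112; 0.0112 0.1855]  H_jac=[-0.7819 0.0000; 0.0000 -0.8223]  S=[1.0133 -0.0098; -0.0098 0.2654]  K=[-0.6863 -0.0601; -0.0142 -0.5751]  nu=[0.6534, 1.1391]  x^+=[-2.9854, 1.5118]  P^+=[0.4112 -0.0040; -0.0040 0.0976]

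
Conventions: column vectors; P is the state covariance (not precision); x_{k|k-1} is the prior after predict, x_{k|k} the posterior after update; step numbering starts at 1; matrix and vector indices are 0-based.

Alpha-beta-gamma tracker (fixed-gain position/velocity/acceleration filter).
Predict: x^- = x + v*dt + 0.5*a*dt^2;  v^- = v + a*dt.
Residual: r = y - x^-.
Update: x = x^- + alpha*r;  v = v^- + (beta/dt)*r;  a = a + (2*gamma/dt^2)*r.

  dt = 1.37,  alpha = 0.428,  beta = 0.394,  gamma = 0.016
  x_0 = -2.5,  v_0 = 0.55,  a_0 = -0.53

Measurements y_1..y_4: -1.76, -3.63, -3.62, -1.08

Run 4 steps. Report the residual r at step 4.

resid = 5.7244

step 1: x_pred=-2.2439  r=0.4839  x^+=-2.0368  v^+=-0.0369  a^+=-0.5218
step 2: x_pred=-2.5770  r=-1.0530  x^+=-3.0277  v^+=-1.0546  a^+=-0.5397
step 3: x_pred=-4.9789  r=1.3589  x^+=-4.3973  v^+=-1.4031  a^+=-0.5165
step 4: x_pred=-6.8044  r=5.7244  x^+=-4.3543  v^+=-0.4645  a^+=-0.4189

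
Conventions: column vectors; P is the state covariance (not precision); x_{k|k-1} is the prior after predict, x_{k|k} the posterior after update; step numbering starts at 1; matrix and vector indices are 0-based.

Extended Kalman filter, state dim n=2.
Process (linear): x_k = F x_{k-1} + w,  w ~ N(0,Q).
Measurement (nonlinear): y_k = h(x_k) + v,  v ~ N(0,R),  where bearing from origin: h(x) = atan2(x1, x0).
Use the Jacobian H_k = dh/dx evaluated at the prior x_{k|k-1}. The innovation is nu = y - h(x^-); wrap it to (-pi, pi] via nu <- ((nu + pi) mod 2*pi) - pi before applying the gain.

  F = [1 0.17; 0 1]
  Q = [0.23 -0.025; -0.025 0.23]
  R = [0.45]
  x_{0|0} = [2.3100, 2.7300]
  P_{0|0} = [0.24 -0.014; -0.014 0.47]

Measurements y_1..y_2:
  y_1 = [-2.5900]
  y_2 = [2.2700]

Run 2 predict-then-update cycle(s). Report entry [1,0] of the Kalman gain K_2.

K[1,0] = 0.2130

step 1: x^-=[2.7741, 2.7300]  P^-=[0.4788 0.0409; 0.0409 0.7000]  H_jac=[-0.1802 0.1831]  S=[0.4863]  K=[-0.1620; 0.2484]  nu=[2.9158]  x^+=[2.3016, 3.4544]  P^+=[0.4661 0.0605; 0.0605 0.6700]
step 2: x^-=[2.8889, 3.4544]  P^-=[0.7360 0.1494; 0.1494 0.9000]  H_jac=[-0.1703 0.1425]  S=[0.4824]  K=[-0.2158; 0.2130]  nu=[1.3957]  x^+=[2.5877, 3.7517]  P^+=[0.7135 0.1716; 0.1716 0.8781]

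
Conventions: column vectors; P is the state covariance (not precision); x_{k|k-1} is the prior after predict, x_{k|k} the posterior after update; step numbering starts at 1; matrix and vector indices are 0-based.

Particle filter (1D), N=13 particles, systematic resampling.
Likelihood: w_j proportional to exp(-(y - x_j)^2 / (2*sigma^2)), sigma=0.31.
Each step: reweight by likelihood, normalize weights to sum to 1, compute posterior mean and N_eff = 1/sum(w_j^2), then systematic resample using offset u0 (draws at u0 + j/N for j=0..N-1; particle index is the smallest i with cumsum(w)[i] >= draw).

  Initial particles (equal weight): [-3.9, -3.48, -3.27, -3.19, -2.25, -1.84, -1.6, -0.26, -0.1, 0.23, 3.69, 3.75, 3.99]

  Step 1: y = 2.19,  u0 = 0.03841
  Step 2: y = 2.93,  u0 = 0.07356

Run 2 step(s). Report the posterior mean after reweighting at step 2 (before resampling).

step 1: w=[0.0000, 0.0000, 0.0000, 0.0000, 0.0000, 0.0000, 0.0000, 0.0000, 0.0000, 0.0002, 0.7190, 0.2766, 0.0042]  mean=3.7072  Neff=1.6848  idx=[10, 10, 10, 10, 10, 10, 10, 10, 10, 11, 11, 11, 11]
step 2: w=[0.0874, 0.0874, 0.0874, 0.0874, 0.0874, 0.0874, 0.0874, 0.0874, 0.0874, 0.0534, 0.0534, 0.0534, 0.0534]  mean=3.7028  Neff=12.4798  idx=[0, 1, 2, 3, 4, 5, 6, 7, 7, 8, 10, 11, 12]

post_mean = 3.7028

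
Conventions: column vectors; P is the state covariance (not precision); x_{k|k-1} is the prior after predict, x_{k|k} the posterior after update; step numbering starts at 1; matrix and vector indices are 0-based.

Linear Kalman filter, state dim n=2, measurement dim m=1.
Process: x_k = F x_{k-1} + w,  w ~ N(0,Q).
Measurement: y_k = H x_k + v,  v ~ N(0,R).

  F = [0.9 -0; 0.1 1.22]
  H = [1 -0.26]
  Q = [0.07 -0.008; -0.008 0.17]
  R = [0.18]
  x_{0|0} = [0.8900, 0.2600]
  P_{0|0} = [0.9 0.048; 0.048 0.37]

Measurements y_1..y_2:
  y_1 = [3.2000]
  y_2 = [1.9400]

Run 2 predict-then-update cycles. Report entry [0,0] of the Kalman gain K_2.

K[0,0] = 0.4415

step 1: x^-=[0.8010, 0.4062]  P^-=[0.7990 0.1257; 0.1257 0.7414]  S=[0.9638]  K=[0.7951; -0.0696]  nu=[2.5046]  x^+=[2.7925, 0.2319]  P^+=[0.1897 0.1790; 0.1790 0.7368]
step 2: x^-=[2.5133, 0.5622]  P^-=[0.2236 0.2056; 0.2056 1.3122]  S=[0.3854]  K=[0.4415; -0.3516]  nu=[-0.4271]  x^+=[2.3247, 0.7124]  P^+=[0.1485 0.2655; 0.2655 1.2645]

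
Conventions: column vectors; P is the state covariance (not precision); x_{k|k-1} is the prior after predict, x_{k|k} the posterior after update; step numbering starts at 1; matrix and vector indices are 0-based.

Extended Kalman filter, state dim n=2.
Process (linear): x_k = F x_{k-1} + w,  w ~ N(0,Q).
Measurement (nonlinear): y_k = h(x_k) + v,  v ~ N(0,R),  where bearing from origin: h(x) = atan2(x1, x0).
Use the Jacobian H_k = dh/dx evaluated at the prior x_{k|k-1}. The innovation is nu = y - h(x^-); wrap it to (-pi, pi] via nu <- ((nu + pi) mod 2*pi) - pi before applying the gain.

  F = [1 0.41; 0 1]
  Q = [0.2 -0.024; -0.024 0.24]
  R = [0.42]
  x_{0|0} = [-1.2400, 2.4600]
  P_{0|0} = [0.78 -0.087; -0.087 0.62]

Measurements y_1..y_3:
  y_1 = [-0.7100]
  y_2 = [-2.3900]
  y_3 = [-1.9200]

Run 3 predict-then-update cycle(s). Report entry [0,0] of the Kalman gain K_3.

K[0,0] = -0.3827

step 1: x^-=[-0.2314, 2.4600]  P^-=[1.0129 0.1432; 0.1432 0.8600]  H_jac=[-0.4029 -0.0379]  S=[0.5901]  K=[-0.7009; -0.1530]  nu=[-2.3746]  x^+=[1.4329, 2.8234]  P^+=[0.7230 0.0799; 0.0799 0.8462]
step 2: x^-=[2.5905, 2.8234]  P^-=[1.1308 0.4028; 0.4028 1.0862]  H_jac=[-0.1923 0.1764]  S=[0.4683]  K=[-0.3126; 0.2438]  nu=[3.0648]  x^+=[1.6325, 3.5706]  P^+=[1.0850 0.4385; 0.4385 1.0583]
step 3: x^-=[3.0964, 3.5706]  P^-=[1.8226 0.8485; 0.8485 1.2983]  H_jac=[-0.1599 0.1386]  S=[0.4539]  K=[-0.3827; 0.0977]  nu=[-2.7764]  x^+=[4.1590, 3.2993]  P^+=[1.7561 0.8654; 0.8654 1.2940]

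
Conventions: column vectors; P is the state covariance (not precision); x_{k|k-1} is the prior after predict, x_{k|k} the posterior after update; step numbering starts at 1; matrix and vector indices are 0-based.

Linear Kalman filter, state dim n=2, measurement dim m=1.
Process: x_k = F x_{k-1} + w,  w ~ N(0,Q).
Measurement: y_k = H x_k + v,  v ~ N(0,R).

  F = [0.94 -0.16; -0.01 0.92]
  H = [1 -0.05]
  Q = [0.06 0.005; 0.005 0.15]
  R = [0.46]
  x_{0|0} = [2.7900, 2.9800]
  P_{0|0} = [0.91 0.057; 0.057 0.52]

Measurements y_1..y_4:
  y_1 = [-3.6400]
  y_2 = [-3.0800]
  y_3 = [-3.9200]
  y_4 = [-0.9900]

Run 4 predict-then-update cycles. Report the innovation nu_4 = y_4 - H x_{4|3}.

innov = [2.4971]

step 1: x^-=[2.1458, 2.7137]  P^-=[0.8602 -0.0307; -0.0307 0.5892]  S=[1.3248]  K=[0.6505; -0.0454]  nu=[-5.6501]  x^+=[-1.5296, 2.9703]  P^+=[0.2997 0.0084; 0.0084 0.5864]
step 2: x^-=[-1.9131, 2.7480]  P^-=[0.3373 -0.0768; -0.0768 0.6462]  S=[0.8066]  K=[0.4229; -0.1353]  nu=[-1.0295]  x^+=[-2.3485, 2.8873]  P^+=[0.1930 -0.0307; -0.0307 0.6315]
step 3: x^-=[-2.6695, 2.6798]  P^-=[0.2559 -0.1163; -0.1163 0.6851]  S=[0.7293]  K=[0.3589; -0.2065]  nu=[-1.1165]  x^+=[-3.0703, 2.9104]  P^+=[0.1620 -0.0623; -0.0623 0.6540]
step 4: x^-=[-3.3517, 2.7082]  P^-=[0.2386 -0.1468; -0.1468 0.7047]  S=[0.7150]  K=[0.3440; -0.2545]  nu=[2.4971]  x^+=[-2.4928, 2.0727]  P^+=[0.1540 -0.0842; -0.0842 0.6584]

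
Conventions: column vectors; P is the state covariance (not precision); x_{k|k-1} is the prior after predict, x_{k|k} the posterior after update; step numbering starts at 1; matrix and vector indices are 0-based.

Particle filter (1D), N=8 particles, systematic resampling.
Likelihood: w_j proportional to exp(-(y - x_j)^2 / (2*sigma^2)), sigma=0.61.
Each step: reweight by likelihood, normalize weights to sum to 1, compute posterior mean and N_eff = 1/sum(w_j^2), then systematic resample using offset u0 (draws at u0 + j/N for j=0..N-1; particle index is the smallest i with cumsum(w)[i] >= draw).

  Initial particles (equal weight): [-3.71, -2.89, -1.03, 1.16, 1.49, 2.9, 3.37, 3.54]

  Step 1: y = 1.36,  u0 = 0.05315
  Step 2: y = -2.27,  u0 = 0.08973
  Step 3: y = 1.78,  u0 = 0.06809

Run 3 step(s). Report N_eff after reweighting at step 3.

N_eff = 7.8128

step 1: w=[0.0000, 0.0000, 0.0002, 0.4803, 0.4954, 0.0209, 0.0022, 0.0009]  mean=1.3664  Neff=2.0982  idx=[3, 3, 3, 3, 4, 4, 4, 4]
step 2: w=[0.2401, 0.2401, 0.2401, 0.2401, 0.0099, 0.0099, 0.0099, 0.0099]  mean=1.1731  Neff=4.3294  idx=[0, 0, 1, 1, 2, 2, 3, 4]
step 3: w=[0.1177, 0.1177, 0.1177, 0.1177, 0.1177, 0.1177, 0.1177, 0.1762]  mean=1.2181  Neff=7.8128  idx=[0, 1, 2, 3, 4, 5, 6, 7]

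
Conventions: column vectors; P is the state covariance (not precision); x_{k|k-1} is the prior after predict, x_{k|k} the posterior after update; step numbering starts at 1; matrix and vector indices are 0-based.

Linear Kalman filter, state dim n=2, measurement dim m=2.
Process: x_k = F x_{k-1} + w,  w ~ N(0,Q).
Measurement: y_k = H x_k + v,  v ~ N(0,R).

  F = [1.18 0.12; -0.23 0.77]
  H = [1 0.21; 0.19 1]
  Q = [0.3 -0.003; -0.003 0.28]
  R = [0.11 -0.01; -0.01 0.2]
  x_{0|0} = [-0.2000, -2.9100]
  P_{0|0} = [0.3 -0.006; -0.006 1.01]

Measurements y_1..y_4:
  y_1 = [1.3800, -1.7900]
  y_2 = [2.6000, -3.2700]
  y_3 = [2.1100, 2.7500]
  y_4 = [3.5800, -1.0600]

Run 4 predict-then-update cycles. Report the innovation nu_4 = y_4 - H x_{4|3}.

step 1: x^-=[-0.5852, -2.1947]  P^-=[0.7306 0.0036; 0.0036 0.8968]  S=[0.8816 0.3209; 0.3209 1.1246]  K=[0.8742 -0.1228; -0.0812 0.8213]  nu=[2.4261, 0.5159]  x^+=[1.4724, -1.9680]  P^+=[0.1087 -0.0540; -0.0540 0.1753]
step 2: x^-=[1.5012, -1.8540]  P^-=[0.4386 -0.0638; -0.0638 0.4088]  S=[0.5398 0.0928; 0.0928 0.6004]  K=[0.8034 -0.0917; -0.0748 0.6723]  nu=[1.4881, -1.7012]  x^+=[2.8529, -3.1090]  P^+=[0.0988 -0.0451; -0.0451 0.1438]
step 3: x^-=[2.9933, -3.0501]  P^-=[0.4268 -0.0563; -0.0563 0.3865]  S=[0.5302 0.0937; 0.0937 0.5805]  K=[0.7979 -0.0861; -0.0695 0.6586]  nu=[-0.2428, 5.2314]  x^+=[2.3492, 0.4119]  P^+=[0.0978 -0.0438; -0.0438 0.1407]
step 4: x^-=[2.8215, -0.2231]  P^-=[0.4258 -0.0551; -0.0551 0.3841]  S=[0.5296 0.0943; 0.0943 0.5785]  K=[0.7974 -0.0853; -0.0687 0.6570]  nu=[0.8053, -1.3730]  x^+=[3.5808, -1.1805]  P^+=[0.0977 -0.0436; -0.0436 0.1404]

innov = [0.8053, -1.3730]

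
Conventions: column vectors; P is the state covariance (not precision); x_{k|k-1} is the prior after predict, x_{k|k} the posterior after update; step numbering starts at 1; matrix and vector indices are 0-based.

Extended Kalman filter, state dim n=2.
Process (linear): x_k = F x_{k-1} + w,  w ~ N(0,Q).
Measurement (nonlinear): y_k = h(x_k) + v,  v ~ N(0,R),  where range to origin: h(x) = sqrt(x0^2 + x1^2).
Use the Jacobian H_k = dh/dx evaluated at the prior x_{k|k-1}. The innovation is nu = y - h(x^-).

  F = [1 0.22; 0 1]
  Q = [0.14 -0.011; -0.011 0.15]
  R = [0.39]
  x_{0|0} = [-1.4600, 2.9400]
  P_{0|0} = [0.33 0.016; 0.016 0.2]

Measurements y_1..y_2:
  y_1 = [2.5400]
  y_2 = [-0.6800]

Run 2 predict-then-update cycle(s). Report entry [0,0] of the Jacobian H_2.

H_jac[0,0] = -0.0584

step 1: x^-=[-0.8132, 2.9400]  P^-=[0.4867 0.0490; 0.0490 0.3500]  H_jac=[-0.2666 0.9638]  S=[0.7245]  K=[-0.1139; 0.4476]  nu=[-0.5104]  x^+=[-0.7551, 2.7116]  P^+=[0.4773 0.0859; 0.0859 0.2049]
step 2: x^-=[-0.1585, 2.7116]  P^-=[0.6650 0.1200; 0.1200 0.3549]  H_jac=[-0.0584 0.9983]  S=[0.7319]  K=[0.1107; 0.4744]  nu=[-3.3962]  x^+=[-0.5343, 1.1003]  P^+=[0.6561 0.0816; 0.0816 0.1901]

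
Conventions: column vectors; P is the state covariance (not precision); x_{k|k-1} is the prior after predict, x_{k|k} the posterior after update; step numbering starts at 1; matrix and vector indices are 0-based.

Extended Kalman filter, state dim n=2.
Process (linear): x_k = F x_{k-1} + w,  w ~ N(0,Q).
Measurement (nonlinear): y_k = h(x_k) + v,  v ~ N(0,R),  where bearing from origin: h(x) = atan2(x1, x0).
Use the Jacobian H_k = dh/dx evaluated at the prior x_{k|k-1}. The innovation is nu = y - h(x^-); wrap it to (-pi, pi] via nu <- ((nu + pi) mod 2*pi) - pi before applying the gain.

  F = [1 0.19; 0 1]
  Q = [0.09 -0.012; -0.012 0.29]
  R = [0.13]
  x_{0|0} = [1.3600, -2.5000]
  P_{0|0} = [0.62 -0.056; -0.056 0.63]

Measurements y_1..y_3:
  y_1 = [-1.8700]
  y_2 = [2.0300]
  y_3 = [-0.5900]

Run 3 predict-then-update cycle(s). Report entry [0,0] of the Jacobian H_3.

step 1: x^-=[0.8850, -2.5000]  P^-=[0.7115 0.0517; 0.0517 0.9200]  H_jac=[0.3555 0.1258]  S=[0.2391]  K=[1.0850; 0.5611]  nu=[-0.6394]  x^+=[0.1912, -2.8588]  P^+=[0.4300 -0.0938; -0.0938 0.8447]
step 2: x^-=[-0.3519, -2.8588]  P^-=[0.5149 0.0547; 0.0547 1.1347]  H_jac=[0.3446 -0.0424]  S=[0.1916]  K=[0.9140; -0.1529]  nu=[-2.5599]  x^+=[-2.6916, -2.4672]  P^+=[0.3548 0.0814; 0.0814 1.1303]
step 3: x^-=[-3.1603, -2.4672]  P^-=[0.5166 0.2842; 0.2842 1.4203]  H_jac=[0.1535 -0.1966]  S=[0.1799]  K=[0.1301; -1.3095]  nu=[1.8887]  x^+=[-2.9145, -4.9406]  P^+=[0.5135 0.3149; 0.3149 1.1117]

H_jac[0,0] = 0.1535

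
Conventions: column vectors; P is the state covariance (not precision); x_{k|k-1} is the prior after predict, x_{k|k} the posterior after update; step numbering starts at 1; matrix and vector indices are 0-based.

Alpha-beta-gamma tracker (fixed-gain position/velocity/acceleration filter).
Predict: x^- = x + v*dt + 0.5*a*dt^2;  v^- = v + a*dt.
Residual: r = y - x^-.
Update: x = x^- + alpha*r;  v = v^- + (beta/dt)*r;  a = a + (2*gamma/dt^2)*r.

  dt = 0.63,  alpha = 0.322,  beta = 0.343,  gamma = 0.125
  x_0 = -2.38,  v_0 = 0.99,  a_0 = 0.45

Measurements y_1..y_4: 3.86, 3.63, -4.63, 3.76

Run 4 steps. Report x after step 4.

x_post = 4.4570

step 1: x_pred=-1.6670  r=5.5270  x^+=0.1127  v^+=4.2826  a^+=3.9314
step 2: x_pred=3.5909  r=0.0391  x^+=3.6035  v^+=6.7807  a^+=3.9560
step 3: x_pred=8.6604  r=-13.2904  x^+=4.3809  v^+=2.0370  a^+=-4.4154
step 4: x_pred=4.7880  r=-1.0280  x^+=4.4570  v^+=-1.3044  a^+=-5.0629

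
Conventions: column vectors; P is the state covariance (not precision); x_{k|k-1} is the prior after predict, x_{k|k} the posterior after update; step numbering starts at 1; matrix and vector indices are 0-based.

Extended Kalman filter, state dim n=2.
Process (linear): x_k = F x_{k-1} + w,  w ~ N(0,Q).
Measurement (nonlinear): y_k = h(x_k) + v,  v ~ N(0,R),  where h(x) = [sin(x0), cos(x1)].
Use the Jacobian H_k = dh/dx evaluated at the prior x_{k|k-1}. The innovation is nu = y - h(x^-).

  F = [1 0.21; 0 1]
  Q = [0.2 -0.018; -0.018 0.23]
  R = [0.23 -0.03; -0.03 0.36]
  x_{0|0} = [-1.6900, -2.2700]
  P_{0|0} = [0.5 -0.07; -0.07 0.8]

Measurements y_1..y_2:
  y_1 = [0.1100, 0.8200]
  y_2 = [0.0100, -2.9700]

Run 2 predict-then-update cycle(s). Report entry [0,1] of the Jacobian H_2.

H_jac[0,1] = 0.0000

step 1: x^-=[-2.1667, -2.2700]  P^-=[0.7059 0.0800; 0.0800 1.0300]  H_jac=[-0.5613 0.0000; 0.0000 0.7654]  S=[0.4524 -0.0644; -0.0644 0.9633]  K=[-0.8751 0.0051; 0.0173 0.8195]  nu=[0.9376, 1.4636]  x^+=[-2.9798, -1.0544]  P^+=[0.3589 0.0367; 0.0367 0.3848]
step 2: x^-=[-3.2012, -1.0544]  P^-=[0.5913 0.0995; 0.0995 0.6148]  H_jac=[-0.9982 0.0000; 0.0000 0.8696]  S=[0.8192 -0.1164; -0.1164 0.8249]  K=[-0.7200 0.0033; -0.0298 0.6439]  nu=[-0.0496, -3.4638]  x^+=[-3.1770, -3.2832]  P^+=[0.1660 0.0262; 0.0262 0.2676]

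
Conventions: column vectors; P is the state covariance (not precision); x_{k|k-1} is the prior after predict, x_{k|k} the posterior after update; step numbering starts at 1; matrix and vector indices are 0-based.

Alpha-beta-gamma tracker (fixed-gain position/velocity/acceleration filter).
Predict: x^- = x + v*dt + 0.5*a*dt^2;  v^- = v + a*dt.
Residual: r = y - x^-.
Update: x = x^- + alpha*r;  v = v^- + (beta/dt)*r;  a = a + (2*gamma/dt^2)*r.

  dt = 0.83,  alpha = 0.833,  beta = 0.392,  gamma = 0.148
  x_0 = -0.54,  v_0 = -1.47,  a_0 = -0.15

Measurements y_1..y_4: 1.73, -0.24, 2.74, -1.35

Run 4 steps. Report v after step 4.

v_post = 0.3449

step 1: x_pred=-1.8118  r=3.5418  x^+=1.1385  v^+=0.0782  a^+=1.3718
step 2: x_pred=1.6760  r=-1.9160  x^+=0.0800  v^+=0.3119  a^+=0.5486
step 3: x_pred=0.5278  r=2.2122  x^+=2.3706  v^+=1.8120  a^+=1.4991
step 4: x_pred=4.3909  r=-5.7409  x^+=-0.3913  v^+=0.3449  a^+=-0.9676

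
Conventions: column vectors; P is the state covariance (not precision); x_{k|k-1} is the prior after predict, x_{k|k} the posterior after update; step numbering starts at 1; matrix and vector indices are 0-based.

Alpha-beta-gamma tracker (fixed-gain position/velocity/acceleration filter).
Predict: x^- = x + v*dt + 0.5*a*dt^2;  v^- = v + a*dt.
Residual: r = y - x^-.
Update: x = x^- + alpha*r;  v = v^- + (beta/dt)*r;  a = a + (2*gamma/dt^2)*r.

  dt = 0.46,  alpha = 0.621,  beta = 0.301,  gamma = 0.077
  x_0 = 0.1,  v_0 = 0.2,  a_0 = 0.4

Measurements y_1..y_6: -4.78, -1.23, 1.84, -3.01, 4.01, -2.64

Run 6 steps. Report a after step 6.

step 1: x_pred=0.2343  r=-5.0143  x^+=-2.8796  v^+=-2.8971  a^+=-3.2494
step 2: x_pred=-4.5560  r=3.3260  x^+=-2.4906  v^+=-2.2154  a^+=-0.8287
step 3: x_pred=-3.5973  r=5.4373  x^+=-0.2208  v^+=0.9613  a^+=3.1285
step 4: x_pred=0.5524  r=-3.5624  x^+=-1.6598  v^+=0.0693  a^+=0.5358
step 5: x_pred=-1.5713  r=5.5813  x^+=1.8947  v^+=3.9679  a^+=4.5978
step 6: x_pred=4.2064  r=-6.8464  x^+=-0.0452  v^+=1.6030  a^+=-0.3849

a_post = -0.3849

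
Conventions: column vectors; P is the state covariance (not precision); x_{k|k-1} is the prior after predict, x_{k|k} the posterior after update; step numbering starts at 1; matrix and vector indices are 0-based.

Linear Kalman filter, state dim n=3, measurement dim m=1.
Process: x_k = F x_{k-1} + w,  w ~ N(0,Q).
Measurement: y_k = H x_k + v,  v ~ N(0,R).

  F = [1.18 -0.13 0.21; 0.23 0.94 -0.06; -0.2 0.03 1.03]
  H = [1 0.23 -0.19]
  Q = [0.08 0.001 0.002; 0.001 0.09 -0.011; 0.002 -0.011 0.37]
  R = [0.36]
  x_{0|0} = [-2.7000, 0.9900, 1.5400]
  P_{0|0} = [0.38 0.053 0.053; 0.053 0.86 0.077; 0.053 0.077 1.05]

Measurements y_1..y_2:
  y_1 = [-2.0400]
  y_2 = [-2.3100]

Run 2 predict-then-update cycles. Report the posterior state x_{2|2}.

step 1: x^-=[-2.9913, 0.2172, 2.1559]  P^-=[0.6758 0.0576 0.1917; 0.0576 0.8865 0.0089; 0.1917 0.0089 1.4822]  S=[1.0890]  K=[0.5992; 0.2386; -0.0807]  nu=[1.3110]  x^+=[-2.2057, 0.5300, 2.0501]  P^+=[0.2847 -0.0981 0.2444; -0.0981 0.8246 0.0299; 0.2444 0.0299 1.4751]
step 2: x^-=[-2.2411, -0.1321, 2.5687]  P^-=[0.7050 -0.1463 0.5276; -0.1463 0.7864 0.0154; 0.5276 0.0154 1.8494]  S=[0.9042]  K=[0.6316; 0.0350; 0.1988]  nu=[0.4496]  x^+=[-1.9572, -0.1164, 2.6580]  P^+=[0.3443 -0.1663 0.4141; -0.1663 0.7853 0.0091; 0.4141 0.0091 1.8137]

x_post = [-1.9572, -0.1164, 2.6580]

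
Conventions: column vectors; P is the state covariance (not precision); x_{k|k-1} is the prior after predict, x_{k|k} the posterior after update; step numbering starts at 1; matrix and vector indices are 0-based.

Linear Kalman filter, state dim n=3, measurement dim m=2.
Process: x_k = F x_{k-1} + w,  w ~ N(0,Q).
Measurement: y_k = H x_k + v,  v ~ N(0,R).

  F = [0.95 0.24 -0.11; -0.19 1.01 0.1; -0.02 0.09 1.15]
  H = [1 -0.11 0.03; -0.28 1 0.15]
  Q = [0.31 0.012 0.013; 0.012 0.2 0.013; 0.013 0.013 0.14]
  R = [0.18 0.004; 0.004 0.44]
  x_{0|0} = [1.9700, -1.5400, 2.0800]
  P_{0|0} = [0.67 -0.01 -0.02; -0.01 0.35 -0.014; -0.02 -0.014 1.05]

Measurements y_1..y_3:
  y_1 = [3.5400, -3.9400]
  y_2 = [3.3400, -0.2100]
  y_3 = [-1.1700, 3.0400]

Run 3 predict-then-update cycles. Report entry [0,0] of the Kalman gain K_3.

K[0,0] = 0.7462

step 1: x^-=[1.2731, -1.7217, 2.2140]  P^-=[0.9479 -0.0459 -0.1514; -0.0459 0.5935 0.1565; -0.1514 0.1565 1.5298]  S=[1.1364 -0.3864; -0.3864 1.2276]  K=[0.8310 -0.0105; 0.0905 0.5415; 0.0119 0.3527]  nu=[2.0111, -2.1939]  x^+=[2.9673, -2.7279, 1.4642]  P^+=[0.1563 0.0492 -0.0449; 0.0492 0.2621 -0.0644; -0.0449 -0.0644 1.3802]
step 2: x^-=[2.0032, -3.1725, 1.3789]  P^-=[0.5181 0.0775 -0.2212; 0.0775 0.4566 0.1289; -0.2212 0.1289 1.9560]  S=[0.6742 -0.1322; -0.1322 0.9951]  K=[0.7455 -0.0022; 0.1393 0.4750; -0.1712 0.4639]  nu=[0.9465, 3.3166]  x^+=[2.7015, -1.4653, 2.7554]  P^+=[0.1429 0.0553 -0.0884; 0.0553 0.2365 -0.0765; -0.0884 -0.0765 1.7011]
step 3: x^-=[1.9116, -1.7177, 2.9828]  P^-=[0.5209 0.0718 -0.3125; 0.0718 0.4301 0.1586; -0.3125 0.1586 2.3798]  S=[0.6727 -0.1466; -0.1466 0.9981]  K=[0.7462 -0.0116; 0.1427 0.4556; -0.2610 0.5658]  nu=[-3.3601, 4.8456]  x^+=[-0.6518, 0.0103, 6.6015]  P^+=[0.1437 0.0550 -0.1126; 0.0550 0.2283 -0.0793; -0.1126 -0.0793 1.9711]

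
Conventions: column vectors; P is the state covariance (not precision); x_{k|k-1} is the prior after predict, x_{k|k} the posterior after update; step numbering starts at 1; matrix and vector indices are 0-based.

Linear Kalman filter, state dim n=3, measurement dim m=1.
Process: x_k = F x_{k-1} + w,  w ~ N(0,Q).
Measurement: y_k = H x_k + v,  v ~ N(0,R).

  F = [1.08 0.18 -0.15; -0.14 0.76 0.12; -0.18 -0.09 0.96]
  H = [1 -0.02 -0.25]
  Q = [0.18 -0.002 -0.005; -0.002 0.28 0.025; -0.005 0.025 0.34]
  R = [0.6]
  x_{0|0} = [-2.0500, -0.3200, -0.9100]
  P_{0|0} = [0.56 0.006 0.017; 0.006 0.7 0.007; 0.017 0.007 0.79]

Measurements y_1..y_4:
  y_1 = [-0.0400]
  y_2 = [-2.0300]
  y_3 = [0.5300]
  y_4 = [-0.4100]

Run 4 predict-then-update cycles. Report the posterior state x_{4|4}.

x_post = [-0.5744, 0.0911, -0.7067]

step 1: x^-=[-2.1351, -0.0654, -0.4758]  P^-=[0.8701 0.0016 -0.2204; 0.0016 0.7061 0.0839; -0.2204 0.0839 1.0850]  S=[1.6491]  K=[0.5610; -0.0203; -0.2991]  nu=[1.9748]  x^+=[-1.0272, -0.1056, -1.0665]  P^+=[0.3511 0.0204 0.0564; 0.0204 0.7054 0.0738; 0.0564 0.0738 0.9374]
step 2: x^-=[-0.9684, -0.0644, -0.8294]  P^-=[0.6191 0.0424 -0.1486; 0.0424 0.7151 0.1353; -0.1486 0.1353 1.1895]  S=[1.3677]  K=[0.4792; -0.0042; -0.3280]  nu=[-1.2702]  x^+=[-1.5771, -0.0591, -0.4128]  P^+=[0.3050 0.0452 0.0664; 0.0452 0.7150 0.1335; 0.0664 0.1335 1.0423]
step 3: x^-=[-1.6520, 0.1264, -0.1071]  P^-=[0.5712 0.0645 -0.1363; 0.0645 0.7265 0.1838; -0.1363 0.1838 1.2717]  S=[1.3184]  K=[0.4581; 0.0031; -0.3473]  nu=[2.1578]  x^+=[-0.6634, 0.1330, -0.8565]  P^+=[0.2945 0.0627 0.0735; 0.0627 0.7265 0.1852; 0.0735 0.1852 1.1127]
step 4: x^-=[-0.5641, 0.0912, -0.7148]  P^-=[0.5626 0.0766 -0.1297; 0.0766 0.7394 0.2248; -0.1297 0.2248 1.3255]  S=[1.3098]  K=[0.4531; 0.0043; -0.3554]  nu=[-0.0228]  x^+=[-0.5744, 0.0911, -0.7067]  P^+=[0.2937 0.0741 0.0813; 0.0741 0.7394 0.2268; 0.0813 0.2268 1.1600]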